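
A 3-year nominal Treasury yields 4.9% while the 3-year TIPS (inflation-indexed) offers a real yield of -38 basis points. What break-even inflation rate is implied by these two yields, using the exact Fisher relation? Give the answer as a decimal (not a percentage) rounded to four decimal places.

0.0530

(1 + π) = (1 + i)/(1 + r) = 1.04900 / 0.99620 = 1.053001
Break-even inflation = 1.053001 − 1 → 0.0530.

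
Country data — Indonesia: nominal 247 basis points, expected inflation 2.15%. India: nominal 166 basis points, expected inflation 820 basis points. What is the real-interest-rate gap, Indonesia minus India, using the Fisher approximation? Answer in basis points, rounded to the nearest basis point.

686 basis points

Indonesia: 2.47% − 2.15% = 0.320%
India: 1.66% − 8.2% = -6.540%
Differential = 6.860% → 686 basis points.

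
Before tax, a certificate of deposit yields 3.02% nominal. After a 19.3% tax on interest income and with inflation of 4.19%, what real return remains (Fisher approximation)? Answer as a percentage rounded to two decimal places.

-1.75%

After-tax nominal return = 3.02% × (1 − 0.193) = 2.43714%.
r ≈ 2.43714% − 4.19% → -1.75%.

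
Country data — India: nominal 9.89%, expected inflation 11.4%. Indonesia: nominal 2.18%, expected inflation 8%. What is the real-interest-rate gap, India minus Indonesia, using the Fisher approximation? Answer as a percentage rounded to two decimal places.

India: 9.89% − 11.4% = -1.510%
Indonesia: 2.18% − 8% = -5.820%
Differential = 4.310% → 4.31%.

4.31%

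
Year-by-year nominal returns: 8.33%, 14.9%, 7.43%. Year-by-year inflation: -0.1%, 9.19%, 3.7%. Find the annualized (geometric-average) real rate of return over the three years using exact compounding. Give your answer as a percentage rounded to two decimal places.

5.74%

Nominal growth factor = 1.0833 × 1.1490 × 1.0743 = 1.33719378
Price-level growth factor = 0.9990 × 1.0919 × 1.0370 = 1.13116800
Real growth factor = 1.33719378 / 1.13116800 = 1.18213544
Annualized real rate = 1.18213544^(1/3) − 1 = 5.7359% → 5.74%.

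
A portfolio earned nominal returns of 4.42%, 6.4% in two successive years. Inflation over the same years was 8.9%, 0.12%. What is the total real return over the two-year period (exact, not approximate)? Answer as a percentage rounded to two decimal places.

Compound the nominal returns: 1.0442 × 1.0640 = 1.111029.
Compound inflation: 1.0890 × 1.0012 = 1.090307.
Deflate: 1.111029 / 1.090307 = 1.019006.
Total real return = 1.019006 − 1 → 1.90%.

1.90%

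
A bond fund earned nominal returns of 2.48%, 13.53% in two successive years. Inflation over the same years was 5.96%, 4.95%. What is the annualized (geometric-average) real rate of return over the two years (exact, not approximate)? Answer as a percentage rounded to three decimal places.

2.285%

Nominal growth factor = 1.0248 × 1.1353 = 1.16345544
Price-level growth factor = 1.0596 × 1.0495 = 1.11205020
Real growth factor = 1.16345544 / 1.11205020 = 1.04622565
Annualized real rate = 1.04622565^(1/2) − 1 = 2.2852% → 2.285%.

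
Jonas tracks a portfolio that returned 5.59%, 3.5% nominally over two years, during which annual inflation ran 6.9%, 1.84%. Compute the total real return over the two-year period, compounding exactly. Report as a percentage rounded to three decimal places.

0.385%

Compound the nominal returns: 1.0559 × 1.0350 = 1.092857.
Compound inflation: 1.0690 × 1.0184 = 1.088670.
Deflate: 1.092857 / 1.088670 = 1.003846.
Total real return = 1.003846 − 1 → 0.385%.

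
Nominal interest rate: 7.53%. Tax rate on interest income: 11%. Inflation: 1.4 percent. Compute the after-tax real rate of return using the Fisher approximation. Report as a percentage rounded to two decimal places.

5.30%

After-tax nominal return = 7.53% × (1 − 0.11) = 6.7017%.
r ≈ 6.7017% − 1.4% → 5.30%.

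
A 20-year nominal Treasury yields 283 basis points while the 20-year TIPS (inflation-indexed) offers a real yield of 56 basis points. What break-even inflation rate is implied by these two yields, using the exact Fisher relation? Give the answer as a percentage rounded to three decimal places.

(1 + π) = (1 + i)/(1 + r) = 1.02830 / 1.00560 = 1.022574
Break-even inflation = 1.022574 − 1 → 2.257%.

2.257%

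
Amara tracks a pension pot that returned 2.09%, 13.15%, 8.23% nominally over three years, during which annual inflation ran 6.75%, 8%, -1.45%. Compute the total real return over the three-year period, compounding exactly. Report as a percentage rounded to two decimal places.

10.04%

Compound the nominal returns: 1.0209 × 1.1315 × 1.0823 = 1.250217.
Compound inflation: 1.0675 × 1.0800 × 0.9855 = 1.136183.
Deflate: 1.250217 / 1.136183 = 1.100366.
Total real return = 1.100366 − 1 → 10.04%.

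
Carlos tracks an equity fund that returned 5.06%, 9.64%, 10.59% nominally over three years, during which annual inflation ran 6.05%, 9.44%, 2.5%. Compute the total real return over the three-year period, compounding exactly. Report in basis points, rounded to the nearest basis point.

708 basis points

Nominal growth factor = 1.0506 × 1.0964 × 1.1059 = 1.273862
Price-level growth factor = 1.0605 × 1.0944 × 1.0250 = 1.189626
Real growth factor = 1.273862 / 1.189626 = 1.070808
Total real return = 1.070808 − 1 → 708 basis points.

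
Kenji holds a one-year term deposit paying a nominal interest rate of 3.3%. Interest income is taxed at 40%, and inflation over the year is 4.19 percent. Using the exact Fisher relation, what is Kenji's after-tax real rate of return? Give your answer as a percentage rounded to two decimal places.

-2.12%

After-tax nominal return = 3.3% × (1 − 0.4) = 1.9800%.
1 + r = 1.01980 / 1.04190 = 0.978789
After-tax real rate = 0.978789 − 1 → -2.12%.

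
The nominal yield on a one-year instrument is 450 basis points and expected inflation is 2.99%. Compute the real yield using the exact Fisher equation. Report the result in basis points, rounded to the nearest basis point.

1 + r = 1.04500 / 1.02990 = 1.014662
r = 1.014662 − 1 = 1.4662%, i.e. 147 basis points.

147 basis points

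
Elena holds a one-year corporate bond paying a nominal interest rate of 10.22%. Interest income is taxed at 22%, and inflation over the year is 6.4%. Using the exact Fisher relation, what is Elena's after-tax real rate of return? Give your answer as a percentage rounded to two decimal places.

After-tax nominal return = 10.22% × (1 − 0.22) = 7.9716%.
1 + r = 1.079716 / 1.06400 = 1.014771
After-tax real rate = 1.014771 − 1 → 1.48%.

1.48%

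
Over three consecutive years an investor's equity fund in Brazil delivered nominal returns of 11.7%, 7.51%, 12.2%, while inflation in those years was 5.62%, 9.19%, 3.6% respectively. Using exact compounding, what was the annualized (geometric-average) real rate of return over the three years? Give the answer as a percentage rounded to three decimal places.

Nominal growth factor = 1.1170 × 1.0751 × 1.1220 = 1.34739488
Price-level growth factor = 1.0562 × 1.0919 × 1.0360 = 1.19478231
Real growth factor = 1.34739488 / 1.19478231 = 1.12773253
Annualized real rate = 1.12773253^(1/3) − 1 = 4.0883% → 4.088%.

4.088%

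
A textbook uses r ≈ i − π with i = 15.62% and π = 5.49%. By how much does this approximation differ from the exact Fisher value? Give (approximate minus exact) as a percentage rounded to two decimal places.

Approximate: r ≈ 15.620% − 5.490% = 10.1300%
Exact: (1 + 0.1562)/(1 + 0.0549) − 1 = 9.6028%
Error = 10.1300% − 9.6028% = 0.5272% → 0.53%.

0.53%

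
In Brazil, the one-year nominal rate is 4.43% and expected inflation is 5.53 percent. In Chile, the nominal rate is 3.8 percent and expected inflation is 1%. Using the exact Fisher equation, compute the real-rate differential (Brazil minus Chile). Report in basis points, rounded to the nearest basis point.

Brazil: (1 + 0.0443)/(1 + 0.0553) − 1 = -1.0424%
Chile: (1 + 0.0380)/(1 + 0.0100) − 1 = 2.7723%
Differential = -1.0424% − 2.7723% = -3.8146% → -381 basis points.

-381 basis points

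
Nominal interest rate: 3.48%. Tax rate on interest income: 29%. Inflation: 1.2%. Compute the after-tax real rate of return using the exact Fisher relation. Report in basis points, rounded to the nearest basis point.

After-tax nominal return = 3.48% × (1 − 0.29) = 2.4708%.
1 + r = 1.024708 / 1.01200 = 1.012557
After-tax real rate = 1.012557 − 1 → 126 basis points.

126 basis points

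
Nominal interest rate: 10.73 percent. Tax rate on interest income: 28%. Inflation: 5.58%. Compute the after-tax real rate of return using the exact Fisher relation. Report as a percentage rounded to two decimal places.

2.03%

After-tax nominal return = 10.73% × (1 − 0.28) = 7.7256%.
1 + r = 1.077256 / 1.05580 = 1.020322
After-tax real rate = 1.020322 − 1 → 2.03%.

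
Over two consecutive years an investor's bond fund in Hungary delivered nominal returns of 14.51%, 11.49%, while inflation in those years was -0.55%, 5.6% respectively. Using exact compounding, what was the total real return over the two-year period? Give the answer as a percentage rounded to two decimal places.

21.57%

Nominal growth factor = 1.1451 × 1.1149 = 1.276672
Price-level growth factor = 0.9945 × 1.0560 = 1.050192
Real growth factor = 1.276672 / 1.050192 = 1.215656
Total real return = 1.215656 − 1 → 21.57%.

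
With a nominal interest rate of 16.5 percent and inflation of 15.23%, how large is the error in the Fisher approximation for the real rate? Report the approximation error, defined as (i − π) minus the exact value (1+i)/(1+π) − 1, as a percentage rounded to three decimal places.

0.168%

Approximate: r ≈ 16.500% − 15.230% = 1.2700%
Exact: (1 + 0.1650)/(1 + 0.1523) − 1 = 1.1021%
Error = 1.2700% − 1.1021% = 0.1679% → 0.168%.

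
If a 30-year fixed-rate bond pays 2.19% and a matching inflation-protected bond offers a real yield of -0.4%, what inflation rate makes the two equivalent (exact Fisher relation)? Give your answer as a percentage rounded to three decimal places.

2.600%

(1 + π) = (1 + i)/(1 + r) = 1.02190 / 0.99600 = 1.026004
Break-even inflation = 1.026004 − 1 → 2.600%.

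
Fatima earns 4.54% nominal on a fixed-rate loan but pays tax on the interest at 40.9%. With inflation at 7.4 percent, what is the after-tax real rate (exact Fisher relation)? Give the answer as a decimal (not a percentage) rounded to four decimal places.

After-tax nominal return = 4.54% × (1 − 0.409) = 2.68314%.
1 + r = 1.0268314 / 1.07400 = 0.956081
After-tax real rate = 0.956081 − 1 → -0.0439.

-0.0439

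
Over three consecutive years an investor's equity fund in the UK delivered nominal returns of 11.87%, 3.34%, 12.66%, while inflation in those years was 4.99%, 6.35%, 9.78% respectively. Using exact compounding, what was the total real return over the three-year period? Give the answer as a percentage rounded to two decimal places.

6.25%

Compound the nominal returns: 1.1187 × 1.0334 × 1.1266 = 1.302422.
Compound inflation: 1.0499 × 1.0635 × 1.0978 = 1.225769.
Deflate: 1.302422 / 1.225769 = 1.062535.
Total real return = 1.062535 − 1 → 6.25%.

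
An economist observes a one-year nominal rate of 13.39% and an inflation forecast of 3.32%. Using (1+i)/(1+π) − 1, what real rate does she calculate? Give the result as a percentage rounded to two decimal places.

9.75%

By the Fisher identity, 1 + r = (1 + i)/(1 + π).
1 + r = 1.13390 / 1.03320 = 1.097464
r = 1.097464 − 1 = 9.7464%, i.e. 9.75%.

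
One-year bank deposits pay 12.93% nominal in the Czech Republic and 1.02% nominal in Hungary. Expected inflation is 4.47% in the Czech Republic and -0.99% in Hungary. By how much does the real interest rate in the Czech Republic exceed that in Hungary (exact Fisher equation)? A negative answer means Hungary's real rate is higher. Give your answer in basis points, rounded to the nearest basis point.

607 basis points

The Czech Republic: (1 + 0.1293)/(1 + 0.0447) − 1 = 8.0980%
Hungary: (1 + 0.0102)/(1 − 0.0099) − 1 = 2.0301%
Differential = 8.0980% − 2.0301% = 6.0679% → 607 basis points.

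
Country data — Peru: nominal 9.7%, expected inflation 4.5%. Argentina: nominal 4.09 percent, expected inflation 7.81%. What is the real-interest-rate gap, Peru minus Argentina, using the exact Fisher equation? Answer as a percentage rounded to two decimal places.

8.43%

Peru: (1 + 0.0970)/(1 + 0.0450) − 1 = 4.9761%
Argentina: (1 + 0.0409)/(1 + 0.0781) − 1 = -3.4505%
Differential = 4.9761% − (-3.4505%) = 8.4266% → 8.43%.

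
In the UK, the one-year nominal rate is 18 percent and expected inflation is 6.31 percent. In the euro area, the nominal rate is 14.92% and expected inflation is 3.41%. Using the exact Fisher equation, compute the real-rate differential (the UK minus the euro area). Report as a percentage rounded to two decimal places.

-0.13%

The UK: (1 + 0.1800)/(1 + 0.0631) − 1 = 10.9961%
The euro area: (1 + 0.1492)/(1 + 0.0341) − 1 = 11.1305%
Differential = 10.9961% − 11.1305% = -0.1343% → -0.13%.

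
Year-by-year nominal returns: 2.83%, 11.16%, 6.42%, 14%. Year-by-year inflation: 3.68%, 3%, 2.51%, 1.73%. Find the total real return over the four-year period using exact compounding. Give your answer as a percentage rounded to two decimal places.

24.52%

Compound the nominal returns: 1.0283 × 1.1116 × 1.0642 × 1.1400 = 1.386745.
Compound inflation: 1.0368 × 1.0300 × 1.0251 × 1.0173 = 1.113647.
Deflate: 1.386745 / 1.113647 = 1.245228.
Total real return = 1.245228 − 1 → 24.52%.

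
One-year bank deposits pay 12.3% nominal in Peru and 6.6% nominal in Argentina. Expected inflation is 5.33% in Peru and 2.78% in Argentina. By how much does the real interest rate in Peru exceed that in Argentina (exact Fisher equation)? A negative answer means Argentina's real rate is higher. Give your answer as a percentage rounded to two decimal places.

2.90%

Peru: (1 + 0.1230)/(1 + 0.0533) − 1 = 6.6173%
Argentina: (1 + 0.0660)/(1 + 0.0278) − 1 = 3.7167%
Differential = 6.6173% − 3.7167% = 2.9006% → 2.90%.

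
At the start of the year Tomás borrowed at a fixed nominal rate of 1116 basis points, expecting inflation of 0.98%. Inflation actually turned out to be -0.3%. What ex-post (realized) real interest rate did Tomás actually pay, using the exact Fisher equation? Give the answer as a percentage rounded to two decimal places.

Ex-post: (1 + 0.1116)/(1 − 0.0030) − 1 = 11.4945%
So the realized real rate is 11.49%.

11.49%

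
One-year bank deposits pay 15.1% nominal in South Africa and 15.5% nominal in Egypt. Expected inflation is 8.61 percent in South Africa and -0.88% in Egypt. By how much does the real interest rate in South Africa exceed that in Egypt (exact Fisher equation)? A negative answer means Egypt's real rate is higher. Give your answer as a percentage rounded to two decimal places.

-10.55%

South Africa: (1 + 0.1510)/(1 + 0.0861) − 1 = 5.9755%
Egypt: (1 + 0.1550)/(1 − 0.0088) − 1 = 16.5254%
Differential = 5.9755% − 16.5254% = -10.5499% → -10.55%.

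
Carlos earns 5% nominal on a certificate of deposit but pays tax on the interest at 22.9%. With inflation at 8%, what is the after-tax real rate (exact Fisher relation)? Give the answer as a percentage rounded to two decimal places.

-3.84%

After-tax nominal return = 5% × (1 − 0.229) = 3.8550%.
1 + r = 1.03855 / 1.08000 = 0.961620
After-tax real rate = 0.961620 − 1 → -3.84%.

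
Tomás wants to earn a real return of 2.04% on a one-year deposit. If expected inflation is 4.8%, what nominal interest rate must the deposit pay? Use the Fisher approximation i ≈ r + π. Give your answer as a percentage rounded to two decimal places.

6.84%

i ≈ r + π = 2.04% + 4.8% = 6.84%.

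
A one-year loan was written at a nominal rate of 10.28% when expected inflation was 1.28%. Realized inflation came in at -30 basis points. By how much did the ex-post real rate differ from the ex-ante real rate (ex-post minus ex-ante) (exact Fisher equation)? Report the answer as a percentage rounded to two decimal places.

1.73%

Ex-ante: (1 + 0.1028)/(1 + 0.0128) − 1 = 8.8863%
Ex-post: (1 + 0.1028)/(1 − 0.0030) − 1 = 10.6118%
Difference (ex-post − ex-ante) = 1.7256% → 1.73%.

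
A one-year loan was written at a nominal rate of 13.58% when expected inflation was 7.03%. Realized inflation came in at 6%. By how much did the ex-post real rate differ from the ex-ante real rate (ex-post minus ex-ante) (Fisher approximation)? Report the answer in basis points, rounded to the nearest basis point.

Ex-ante: 13.58% − 7.03% = 6.550%
Ex-post: 13.58% − 6% = 7.580%
Difference (ex-post − ex-ante) = 1.0300% → 103 basis points.

103 basis points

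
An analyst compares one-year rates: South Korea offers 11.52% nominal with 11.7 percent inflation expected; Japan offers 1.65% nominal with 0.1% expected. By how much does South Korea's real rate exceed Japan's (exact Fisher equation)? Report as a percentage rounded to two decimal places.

-1.71%

South Korea: (1 + 0.1152)/(1 + 0.1170) − 1 = -0.1611%
Japan: (1 + 0.0165)/(1 + 0.0010) − 1 = 1.5485%
Differential = -0.1611% − 1.5485% = -1.7096% → -1.71%.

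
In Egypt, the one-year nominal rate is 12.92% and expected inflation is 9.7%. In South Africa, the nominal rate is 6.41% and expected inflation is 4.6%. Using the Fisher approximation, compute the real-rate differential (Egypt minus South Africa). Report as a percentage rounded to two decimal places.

1.41%

Egypt: 12.92% − 9.7% = 3.220%
South Africa: 6.41% − 4.6% = 1.810%
Differential = 1.410% → 1.41%.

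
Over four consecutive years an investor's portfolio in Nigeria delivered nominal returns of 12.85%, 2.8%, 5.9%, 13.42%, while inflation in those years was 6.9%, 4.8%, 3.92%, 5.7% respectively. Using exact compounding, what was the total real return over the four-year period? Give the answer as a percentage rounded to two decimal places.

Nominal growth factor = 1.1285 × 1.0280 × 1.0590 × 1.1342 = 1.393414
Price-level growth factor = 1.0690 × 1.0480 × 1.0392 × 1.0570 = 1.230589
Real growth factor = 1.393414 / 1.230589 = 1.132315
Total real return = 1.132315 − 1 → 13.23%.

13.23%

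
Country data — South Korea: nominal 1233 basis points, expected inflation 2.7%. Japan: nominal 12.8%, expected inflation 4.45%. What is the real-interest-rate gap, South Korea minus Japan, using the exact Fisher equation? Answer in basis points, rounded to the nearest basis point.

138 basis points

South Korea: (1 + 0.1233)/(1 + 0.0270) − 1 = 9.3768%
Japan: (1 + 0.1280)/(1 + 0.0445) − 1 = 7.9943%
Differential = 9.3768% − 7.9943% = 1.3826% → 138 basis points.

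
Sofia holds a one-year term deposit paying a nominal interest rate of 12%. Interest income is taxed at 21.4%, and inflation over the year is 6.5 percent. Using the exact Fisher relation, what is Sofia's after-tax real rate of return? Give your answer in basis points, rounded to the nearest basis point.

275 basis points

After-tax nominal return = 12% × (1 − 0.214) = 9.4320%.
1 + r = 1.09432 / 1.06500 = 1.027531
After-tax real rate = 1.027531 − 1 → 275 basis points.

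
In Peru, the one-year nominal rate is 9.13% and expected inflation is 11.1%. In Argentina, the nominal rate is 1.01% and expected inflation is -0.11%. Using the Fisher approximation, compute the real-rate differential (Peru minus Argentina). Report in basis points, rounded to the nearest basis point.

Peru: 9.13% − 11.1% = -1.970%
Argentina: 1.01% − (-0.11%) = 1.120%
Differential = -3.090% → -309 basis points.

-309 basis points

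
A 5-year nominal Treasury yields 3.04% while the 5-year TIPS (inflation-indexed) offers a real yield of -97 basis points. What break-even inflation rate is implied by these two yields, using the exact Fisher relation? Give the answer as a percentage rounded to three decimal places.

4.049%

(1 + π) = (1 + i)/(1 + r) = 1.03040 / 0.99030 = 1.040493
Break-even inflation = 1.040493 − 1 → 4.049%.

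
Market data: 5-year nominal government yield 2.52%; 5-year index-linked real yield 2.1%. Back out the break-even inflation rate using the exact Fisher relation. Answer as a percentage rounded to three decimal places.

(1 + π) = (1 + i)/(1 + r) = 1.02520 / 1.02100 = 1.004114
Break-even inflation = 1.004114 − 1 → 0.411%.

0.411%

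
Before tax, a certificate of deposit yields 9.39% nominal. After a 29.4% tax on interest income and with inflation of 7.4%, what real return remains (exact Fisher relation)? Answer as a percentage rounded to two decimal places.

After-tax nominal return = 9.39% × (1 − 0.294) = 6.62934%.
1 + r = 1.0662934 / 1.07400 = 0.992824
After-tax real rate = 0.992824 − 1 → -0.72%.

-0.72%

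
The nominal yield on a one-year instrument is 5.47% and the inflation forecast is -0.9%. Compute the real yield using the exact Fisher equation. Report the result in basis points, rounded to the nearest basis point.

By the Fisher equation, 1 + r = (1 + i)/(1 + π).
1 + r = 1.05470 / 0.99100 = 1.064279
r = 1.064279 − 1 = 6.4279%, i.e. 643 basis points.

643 basis points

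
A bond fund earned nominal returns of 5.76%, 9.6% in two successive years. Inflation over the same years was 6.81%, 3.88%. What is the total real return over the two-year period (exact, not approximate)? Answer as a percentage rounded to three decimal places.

4.469%

Compound the nominal returns: 1.0576 × 1.0960 = 1.159130.
Compound inflation: 1.0681 × 1.0388 = 1.109542.
Deflate: 1.159130 / 1.109542 = 1.044692.
Total real return = 1.044692 − 1 → 4.469%.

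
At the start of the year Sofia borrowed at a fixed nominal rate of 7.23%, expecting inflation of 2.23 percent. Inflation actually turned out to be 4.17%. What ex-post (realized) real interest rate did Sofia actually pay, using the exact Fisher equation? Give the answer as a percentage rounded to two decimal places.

Ex-post: (1 + 0.0723)/(1 + 0.0417) − 1 = 2.9375%
So the realized real rate is 2.94%.

2.94%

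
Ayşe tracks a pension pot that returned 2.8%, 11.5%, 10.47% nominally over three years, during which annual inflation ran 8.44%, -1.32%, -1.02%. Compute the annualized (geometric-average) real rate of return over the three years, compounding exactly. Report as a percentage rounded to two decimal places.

Compound the nominal returns: 1.0280 × 1.1150 × 1.1047 = 1.26622923.
Compound inflation: 1.0844 × 0.9868 × 0.9898 = 1.05917104.
Deflate: 1.26622923 / 1.05917104 = 1.19549080.
Annualized real rate = 1.19549080^(1/3) − 1 = 6.1326% → 6.13%.

6.13%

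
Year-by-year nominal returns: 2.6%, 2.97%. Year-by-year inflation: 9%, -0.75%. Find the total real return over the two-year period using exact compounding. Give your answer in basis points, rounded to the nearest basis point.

Nominal growth factor = 1.0260 × 1.0297 = 1.056472
Price-level growth factor = 1.0900 × 0.9925 = 1.081825
Real growth factor = 1.056472 / 1.081825 = 0.976565
Total real return = 0.976565 − 1 → -234 basis points.

-234 basis points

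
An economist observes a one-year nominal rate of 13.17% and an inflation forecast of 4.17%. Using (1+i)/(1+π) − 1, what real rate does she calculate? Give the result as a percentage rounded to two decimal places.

8.64%

By the Fisher relation, 1 + r = (1 + i)/(1 + π).
1 + r = 1.13170 / 1.04170 = 1.086397
r = 1.086397 − 1 = 8.6397%, i.e. 8.64%.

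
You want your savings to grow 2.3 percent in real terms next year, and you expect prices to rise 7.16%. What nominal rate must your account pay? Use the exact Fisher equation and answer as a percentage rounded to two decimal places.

(1 + i) = (1 + r)(1 + π) = 1.02300 × 1.07160 = 1.0962468
i = 1.0962468 − 1, so the required nominal rate is 9.62%.

9.62%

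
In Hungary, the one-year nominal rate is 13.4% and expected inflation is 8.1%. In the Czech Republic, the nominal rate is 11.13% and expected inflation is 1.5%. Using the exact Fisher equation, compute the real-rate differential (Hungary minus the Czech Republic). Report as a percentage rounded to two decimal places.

-4.58%

Hungary: (1 + 0.1340)/(1 + 0.0810) − 1 = 4.9029%
The Czech Republic: (1 + 0.1113)/(1 + 0.0150) − 1 = 9.4877%
Differential = 4.9029% − 9.4877% = -4.5848% → -4.58%.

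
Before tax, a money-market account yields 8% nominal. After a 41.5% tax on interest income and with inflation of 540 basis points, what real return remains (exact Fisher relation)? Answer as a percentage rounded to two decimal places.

After-tax nominal return = 8% × (1 − 0.415) = 4.6800%.
1 + r = 1.04680 / 1.05400 = 0.993169
After-tax real rate = 0.993169 − 1 → -0.68%.

-0.68%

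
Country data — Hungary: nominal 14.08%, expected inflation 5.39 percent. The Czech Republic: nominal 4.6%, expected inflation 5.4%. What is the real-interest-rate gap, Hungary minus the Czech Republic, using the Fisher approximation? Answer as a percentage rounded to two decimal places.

Hungary: 14.08% − 5.39% = 8.690%
The Czech Republic: 4.6% − 5.4% = -0.800%
Differential = 9.490% → 9.49%.

9.49%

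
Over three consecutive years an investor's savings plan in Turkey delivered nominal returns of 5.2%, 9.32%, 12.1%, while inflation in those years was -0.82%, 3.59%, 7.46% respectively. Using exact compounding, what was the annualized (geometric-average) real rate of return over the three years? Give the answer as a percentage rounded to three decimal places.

Compound the nominal returns: 1.0520 × 1.0932 × 1.1210 = 1.28920201.
Compound inflation: 0.9918 × 1.0359 × 1.0746 = 1.10405008.
Deflate: 1.28920201 / 1.10405008 = 1.16770248.
Annualized real rate = 1.16770248^(1/3) − 1 = 5.3038% → 5.304%.

5.304%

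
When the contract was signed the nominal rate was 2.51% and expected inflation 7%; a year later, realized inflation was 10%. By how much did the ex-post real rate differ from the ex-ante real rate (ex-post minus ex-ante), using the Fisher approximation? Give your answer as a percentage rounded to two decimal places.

Ex-ante: 2.51% − 7% = -4.490%
Ex-post: 2.51% − 10% = -7.490%
Difference (ex-post − ex-ante) = -3.0000% → -3.00%.

-3.00%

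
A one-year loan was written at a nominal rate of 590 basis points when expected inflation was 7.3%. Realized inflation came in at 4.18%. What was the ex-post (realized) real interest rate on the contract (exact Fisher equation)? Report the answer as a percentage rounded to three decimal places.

Ex-post: (1 + 0.0590)/(1 + 0.0418) − 1 = 1.6510%
So the realized real rate is 1.651%.

1.651%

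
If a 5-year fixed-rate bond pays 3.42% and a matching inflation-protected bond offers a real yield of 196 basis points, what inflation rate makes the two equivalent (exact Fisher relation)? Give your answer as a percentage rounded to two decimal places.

1.43%

(1 + π) = (1 + i)/(1 + r) = 1.03420 / 1.01960 = 1.014319
Break-even inflation = 1.014319 − 1 → 1.43%.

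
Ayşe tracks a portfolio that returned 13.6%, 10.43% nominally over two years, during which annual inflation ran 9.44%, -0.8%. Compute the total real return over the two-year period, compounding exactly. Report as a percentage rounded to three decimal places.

15.552%

Nominal growth factor = 1.1360 × 1.1043 = 1.254485
Price-level growth factor = 1.0944 × 0.9920 = 1.085645
Real growth factor = 1.254485 / 1.085645 = 1.155520
Total real return = 1.155520 − 1 → 15.552%.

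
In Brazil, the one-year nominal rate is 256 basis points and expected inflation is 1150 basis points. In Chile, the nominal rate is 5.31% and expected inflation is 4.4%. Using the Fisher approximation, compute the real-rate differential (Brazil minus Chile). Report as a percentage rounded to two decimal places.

-9.85%

Brazil: 2.56% − 11.5% = -8.940%
Chile: 5.31% − 4.4% = 0.910%
Differential = -9.850% → -9.85%.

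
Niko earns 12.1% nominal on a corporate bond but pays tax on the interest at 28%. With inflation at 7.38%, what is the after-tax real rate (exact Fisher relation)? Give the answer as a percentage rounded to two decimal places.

After-tax nominal return = 12.1% × (1 − 0.28) = 8.7120%.
1 + r = 1.08712 / 1.07380 = 1.012405
After-tax real rate = 1.012405 − 1 → 1.24%.

1.24%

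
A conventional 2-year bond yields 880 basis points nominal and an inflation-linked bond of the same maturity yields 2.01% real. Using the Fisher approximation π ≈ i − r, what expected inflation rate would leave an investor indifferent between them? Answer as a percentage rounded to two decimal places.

6.79%

π ≈ i − r = 8.8% − 2.01% → 6.79%.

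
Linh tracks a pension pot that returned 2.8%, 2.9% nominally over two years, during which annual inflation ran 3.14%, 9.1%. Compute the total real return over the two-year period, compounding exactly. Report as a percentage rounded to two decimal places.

Nominal growth factor = 1.0280 × 1.0290 = 1.057812
Price-level growth factor = 1.0314 × 1.0910 = 1.125257
Real growth factor = 1.057812 / 1.125257 = 0.940062
Total real return = 0.940062 − 1 → -5.99%.

-5.99%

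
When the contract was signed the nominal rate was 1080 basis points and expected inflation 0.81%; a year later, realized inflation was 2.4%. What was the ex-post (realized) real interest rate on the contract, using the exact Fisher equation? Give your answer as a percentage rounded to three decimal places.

8.203%

Ex-post: (1 + 0.1080)/(1 + 0.0240) − 1 = 8.2031%
So the realized real rate is 8.203%.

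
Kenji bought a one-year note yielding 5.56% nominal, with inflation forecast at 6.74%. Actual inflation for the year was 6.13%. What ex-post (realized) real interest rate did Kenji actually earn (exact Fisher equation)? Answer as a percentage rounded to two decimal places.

Ex-post: (1 + 0.0556)/(1 + 0.0613) − 1 = -0.5371%
So the realized real rate is -0.54%.

-0.54%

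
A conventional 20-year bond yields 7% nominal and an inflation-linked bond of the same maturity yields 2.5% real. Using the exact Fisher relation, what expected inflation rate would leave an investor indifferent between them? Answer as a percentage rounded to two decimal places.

4.39%

(1 + π) = (1 + i)/(1 + r) = 1.07000 / 1.02500 = 1.043902
Break-even inflation = 1.043902 − 1 → 4.39%.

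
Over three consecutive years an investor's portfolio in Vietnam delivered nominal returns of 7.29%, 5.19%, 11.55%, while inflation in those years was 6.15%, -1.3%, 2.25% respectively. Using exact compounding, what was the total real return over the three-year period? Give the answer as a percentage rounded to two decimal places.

17.52%

Nominal growth factor = 1.0729 × 1.0519 × 1.1155 = 1.258935
Price-level growth factor = 1.0615 × 0.9870 × 1.0225 = 1.071274
Real growth factor = 1.258935 / 1.071274 = 1.175176
Total real return = 1.175176 − 1 → 17.52%.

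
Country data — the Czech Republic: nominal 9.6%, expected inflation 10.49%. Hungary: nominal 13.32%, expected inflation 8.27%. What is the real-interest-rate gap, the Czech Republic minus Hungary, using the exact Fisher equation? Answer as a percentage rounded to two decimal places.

The Czech Republic: (1 + 0.0960)/(1 + 0.1049) − 1 = -0.8055%
Hungary: (1 + 0.1332)/(1 + 0.0827) − 1 = 4.6643%
Differential = -0.8055% − 4.6643% = -5.4698% → -5.47%.

-5.47%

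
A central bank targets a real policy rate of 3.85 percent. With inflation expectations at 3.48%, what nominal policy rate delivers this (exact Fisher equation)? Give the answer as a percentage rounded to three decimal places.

7.464%

(1 + i) = (1 + r)(1 + π) = 1.03850 × 1.03480 = 1.0746398
i = 1.0746398 − 1, so the required nominal rate is 7.464%.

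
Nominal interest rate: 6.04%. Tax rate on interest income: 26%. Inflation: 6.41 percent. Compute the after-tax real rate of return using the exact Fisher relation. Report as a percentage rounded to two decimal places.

-1.82%

After-tax nominal return = 6.04% × (1 − 0.26) = 4.4696%.
1 + r = 1.044696 / 1.06410 = 0.981765
After-tax real rate = 0.981765 − 1 → -1.82%.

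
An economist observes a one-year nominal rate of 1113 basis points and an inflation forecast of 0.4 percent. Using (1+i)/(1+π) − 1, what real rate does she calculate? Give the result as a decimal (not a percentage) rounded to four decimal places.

By the Fisher relation, 1 + r = (1 + i)/(1 + π).
1 + r = 1.11130 / 1.00400 = 1.106873
r = 1.106873 − 1 = 10.6873%, i.e. 0.1069.

0.1069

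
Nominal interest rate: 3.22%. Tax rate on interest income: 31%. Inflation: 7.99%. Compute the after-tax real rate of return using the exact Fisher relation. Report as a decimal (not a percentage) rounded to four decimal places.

-0.0534

After-tax nominal return = 3.22% × (1 − 0.31) = 2.2218%.
1 + r = 1.022218 / 1.07990 = 0.946586
After-tax real rate = 0.946586 − 1 → -0.0534.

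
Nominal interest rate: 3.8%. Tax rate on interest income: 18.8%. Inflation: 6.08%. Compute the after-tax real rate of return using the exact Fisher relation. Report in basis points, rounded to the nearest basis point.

-282 basis points

After-tax nominal return = 3.8% × (1 − 0.188) = 3.0856%.
1 + r = 1.030856 / 1.06080 = 0.971772
After-tax real rate = 0.971772 − 1 → -282 basis points.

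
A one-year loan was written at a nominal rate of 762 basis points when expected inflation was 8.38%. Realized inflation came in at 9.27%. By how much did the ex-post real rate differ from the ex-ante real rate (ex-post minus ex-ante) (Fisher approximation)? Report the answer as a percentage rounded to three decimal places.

-0.890%

Ex-ante: 7.62% − 8.38% = -0.760%
Ex-post: 7.62% − 9.27% = -1.650%
Difference (ex-post − ex-ante) = -0.8900% → -0.890%.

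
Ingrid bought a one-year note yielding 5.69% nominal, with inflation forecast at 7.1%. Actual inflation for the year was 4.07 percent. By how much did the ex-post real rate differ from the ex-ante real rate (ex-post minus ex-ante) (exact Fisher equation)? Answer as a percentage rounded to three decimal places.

Ex-ante: (1 + 0.0569)/(1 + 0.0710) − 1 = -1.3165%
Ex-post: (1 + 0.0569)/(1 + 0.0407) − 1 = 1.5566%
Difference (ex-post − ex-ante) = 2.8732% → 2.873%.

2.873%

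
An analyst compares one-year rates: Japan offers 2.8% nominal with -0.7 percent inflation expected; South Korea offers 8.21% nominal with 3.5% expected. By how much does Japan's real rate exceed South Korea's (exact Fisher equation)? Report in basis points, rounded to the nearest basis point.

-103 basis points

Japan: (1 + 0.0280)/(1 − 0.0070) − 1 = 3.5247%
South Korea: (1 + 0.0821)/(1 + 0.0350) − 1 = 4.5507%
Differential = 3.5247% − 4.5507% = -1.0261% → -103 basis points.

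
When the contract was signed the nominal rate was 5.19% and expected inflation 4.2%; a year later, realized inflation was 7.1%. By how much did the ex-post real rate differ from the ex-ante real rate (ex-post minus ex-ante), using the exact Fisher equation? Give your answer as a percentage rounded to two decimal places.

-2.73%

Ex-ante: (1 + 0.0519)/(1 + 0.0420) − 1 = 0.9501%
Ex-post: (1 + 0.0519)/(1 + 0.0710) − 1 = -1.7834%
Difference (ex-post − ex-ante) = -2.7335% → -2.73%.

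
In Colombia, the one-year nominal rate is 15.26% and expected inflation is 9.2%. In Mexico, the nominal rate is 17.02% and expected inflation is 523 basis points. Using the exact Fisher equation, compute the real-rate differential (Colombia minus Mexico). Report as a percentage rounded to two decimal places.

-5.65%

Colombia: (1 + 0.1526)/(1 + 0.0920) − 1 = 5.5495%
Mexico: (1 + 0.1702)/(1 + 0.0523) − 1 = 11.2040%
Differential = 5.5495% − 11.2040% = -5.6546% → -5.65%.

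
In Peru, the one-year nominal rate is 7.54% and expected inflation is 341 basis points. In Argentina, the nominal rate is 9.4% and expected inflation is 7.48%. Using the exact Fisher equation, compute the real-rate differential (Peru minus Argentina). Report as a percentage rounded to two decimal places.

2.21%

Peru: (1 + 0.0754)/(1 + 0.0341) − 1 = 3.9938%
Argentina: (1 + 0.0940)/(1 + 0.0748) − 1 = 1.7864%
Differential = 3.9938% − 1.7864% = 2.2074% → 2.21%.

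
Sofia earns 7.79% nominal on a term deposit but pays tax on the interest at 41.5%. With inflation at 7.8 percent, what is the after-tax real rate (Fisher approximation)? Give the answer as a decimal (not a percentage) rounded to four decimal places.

-0.0324

After-tax nominal return = 7.79% × (1 − 0.415) = 4.55715%.
r ≈ 4.55715% − 7.8% → -0.0324.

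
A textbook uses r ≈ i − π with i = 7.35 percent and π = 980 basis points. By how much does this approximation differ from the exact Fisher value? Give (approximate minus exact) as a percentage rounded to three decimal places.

Approximate: r ≈ 7.350% − 9.800% = -2.4500%
Exact: (1 + 0.0735)/(1 + 0.0980) − 1 = -2.2313%
Error = -2.4500% − (-2.2313%) = -0.2187% → -0.219%.

-0.219%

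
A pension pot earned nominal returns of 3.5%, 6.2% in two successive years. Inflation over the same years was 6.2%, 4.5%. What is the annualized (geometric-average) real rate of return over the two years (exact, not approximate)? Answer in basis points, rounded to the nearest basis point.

-48 basis points

Compound the nominal returns: 1.0350 × 1.0620 = 1.09917000.
Compound inflation: 1.0620 × 1.0450 = 1.10979000.
Deflate: 1.09917000 / 1.10979000 = 0.99043062.
Annualized real rate = 0.99043062^(1/2) − 1 = -0.4796% → -48 basis points.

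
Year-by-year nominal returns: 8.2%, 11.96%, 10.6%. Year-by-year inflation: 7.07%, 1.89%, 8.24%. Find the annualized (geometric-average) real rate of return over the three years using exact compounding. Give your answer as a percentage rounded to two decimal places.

Nominal growth factor = 1.0820 × 1.1196 × 1.1060 = 1.33981636
Price-level growth factor = 1.0707 × 1.0189 × 1.0824 = 1.18082938
Real growth factor = 1.33981636 / 1.18082938 = 1.13464010
Annualized real rate = 1.13464010^(1/3) − 1 = 4.3004% → 4.30%.

4.30%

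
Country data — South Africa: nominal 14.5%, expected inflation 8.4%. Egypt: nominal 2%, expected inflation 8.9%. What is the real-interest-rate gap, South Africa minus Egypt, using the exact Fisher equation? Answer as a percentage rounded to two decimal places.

11.96%

South Africa: (1 + 0.1450)/(1 + 0.0840) − 1 = 5.6273%
Egypt: (1 + 0.0200)/(1 + 0.0890) − 1 = -6.3361%
Differential = 5.6273% − (-6.3361%) = 11.9634% → 11.96%.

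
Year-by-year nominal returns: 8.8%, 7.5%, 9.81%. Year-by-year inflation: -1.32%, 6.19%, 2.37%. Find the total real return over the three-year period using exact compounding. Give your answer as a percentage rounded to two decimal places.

19.73%

Compound the nominal returns: 1.0880 × 1.0750 × 1.0981 = 1.284338.
Compound inflation: 0.9868 × 1.0619 × 1.0237 = 1.072718.
Deflate: 1.284338 / 1.072718 = 1.197275.
Total real return = 1.197275 − 1 → 19.73%.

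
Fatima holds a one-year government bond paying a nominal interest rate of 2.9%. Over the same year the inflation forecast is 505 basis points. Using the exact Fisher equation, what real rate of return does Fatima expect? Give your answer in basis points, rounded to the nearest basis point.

-205 basis points

By the Fisher equation, 1 + r = (1 + i)/(1 + π).
1 + r = 1.02900 / 1.05050 = 0.979534
r = 0.979534 − 1 = -2.0466%, i.e. -205 basis points.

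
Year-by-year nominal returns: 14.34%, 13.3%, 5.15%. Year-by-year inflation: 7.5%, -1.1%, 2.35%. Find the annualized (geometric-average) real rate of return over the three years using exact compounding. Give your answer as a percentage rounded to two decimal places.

Nominal growth factor = 1.1434 × 1.1330 × 1.0515 = 1.36218902
Price-level growth factor = 1.0750 × 0.9890 × 1.0235 = 1.08815961
Real growth factor = 1.36218902 / 1.08815961 = 1.25182832
Annualized real rate = 1.25182832^(1/3) − 1 = 7.7742% → 7.77%.

7.77%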